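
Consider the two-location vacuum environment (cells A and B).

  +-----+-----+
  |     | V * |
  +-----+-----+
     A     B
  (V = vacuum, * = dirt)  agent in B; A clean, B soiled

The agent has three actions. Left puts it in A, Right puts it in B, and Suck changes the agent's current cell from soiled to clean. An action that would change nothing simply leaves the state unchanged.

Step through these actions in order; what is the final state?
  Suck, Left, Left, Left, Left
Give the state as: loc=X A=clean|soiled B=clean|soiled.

loc=A A=clean B=clean

1) do Suck; now loc=B A=clean B=clean
2) do Left; now loc=A A=clean B=clean
3) do Left; now loc=A A=clean B=clean
4) do Left; now loc=A A=clean B=clean
5) do Left; now loc=A A=clean B=clean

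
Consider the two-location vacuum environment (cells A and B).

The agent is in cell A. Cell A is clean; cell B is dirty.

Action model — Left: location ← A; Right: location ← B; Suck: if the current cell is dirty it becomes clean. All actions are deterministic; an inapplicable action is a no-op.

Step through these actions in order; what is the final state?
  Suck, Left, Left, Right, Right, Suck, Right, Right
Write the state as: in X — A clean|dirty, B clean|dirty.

Suck (#1): in A — A clean, B dirty
Left (#2): in A — A clean, B dirty
Left (#3): in A — A clean, B dirty
Right (#4): in B — A clean, B dirty
Right (#5): in B — A clean, B dirty
Suck (#6): in B — A clean, B clean
Right (#7): in B — A clean, B clean
Right (#8): in B — A clean, B clean

in B — A clean, B clean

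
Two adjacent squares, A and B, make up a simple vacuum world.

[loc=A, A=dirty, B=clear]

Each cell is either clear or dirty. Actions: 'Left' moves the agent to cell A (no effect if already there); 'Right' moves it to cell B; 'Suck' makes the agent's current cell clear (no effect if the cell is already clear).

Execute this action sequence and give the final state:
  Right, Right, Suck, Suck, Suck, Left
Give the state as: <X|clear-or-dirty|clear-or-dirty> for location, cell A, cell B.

<A|dirty|clear>

1. Right → <B|dirty|clear>
2. Right → <B|dirty|clear>
3. Suck → <B|dirty|clear>
4. Suck → <B|dirty|clear>
5. Suck → <B|dirty|clear>
6. Left → <A|dirty|clear>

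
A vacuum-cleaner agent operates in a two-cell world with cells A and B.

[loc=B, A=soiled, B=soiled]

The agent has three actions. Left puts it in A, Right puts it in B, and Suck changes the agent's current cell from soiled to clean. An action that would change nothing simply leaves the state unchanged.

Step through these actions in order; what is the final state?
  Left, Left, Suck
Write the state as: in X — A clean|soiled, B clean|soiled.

step 1/3 (Left): in A — A soiled, B soiled
step 2/3 (Left): in A — A soiled, B soiled
step 3/3 (Suck): in A — A clean, B soiled

in A — A clean, B soiled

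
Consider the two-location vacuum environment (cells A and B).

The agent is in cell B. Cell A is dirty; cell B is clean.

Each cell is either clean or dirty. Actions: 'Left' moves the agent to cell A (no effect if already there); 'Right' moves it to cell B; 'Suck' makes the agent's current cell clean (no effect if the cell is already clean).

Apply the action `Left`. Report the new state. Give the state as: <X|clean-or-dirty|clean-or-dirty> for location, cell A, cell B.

<A|dirty|clean>

start: <B|dirty|clean>
step 1/1 (Left): <A|dirty|clean>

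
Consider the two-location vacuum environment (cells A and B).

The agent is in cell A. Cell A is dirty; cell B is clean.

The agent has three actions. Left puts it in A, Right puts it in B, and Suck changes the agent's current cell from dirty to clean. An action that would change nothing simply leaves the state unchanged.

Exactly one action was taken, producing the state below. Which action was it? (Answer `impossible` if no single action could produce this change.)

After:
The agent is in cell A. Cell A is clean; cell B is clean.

try  Left: <A|dirty|clean>
try Right: <B|dirty|clean>
try  Suck: <A|clean|clean>  ← match

Suck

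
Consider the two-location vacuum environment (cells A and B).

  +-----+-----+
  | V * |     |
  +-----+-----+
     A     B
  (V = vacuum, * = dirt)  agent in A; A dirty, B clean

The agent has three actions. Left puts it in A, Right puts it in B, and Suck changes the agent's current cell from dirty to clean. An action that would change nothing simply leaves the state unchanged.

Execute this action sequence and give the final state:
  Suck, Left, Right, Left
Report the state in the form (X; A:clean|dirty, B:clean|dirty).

t=1 Suck ⇒ (A; A:clean, B:clean)
t=2 Left ⇒ (A; A:clean, B:clean)
t=3 Right ⇒ (B; A:clean, B:clean)
t=4 Left ⇒ (A; A:clean, B:clean)

(A; A:clean, B:clean)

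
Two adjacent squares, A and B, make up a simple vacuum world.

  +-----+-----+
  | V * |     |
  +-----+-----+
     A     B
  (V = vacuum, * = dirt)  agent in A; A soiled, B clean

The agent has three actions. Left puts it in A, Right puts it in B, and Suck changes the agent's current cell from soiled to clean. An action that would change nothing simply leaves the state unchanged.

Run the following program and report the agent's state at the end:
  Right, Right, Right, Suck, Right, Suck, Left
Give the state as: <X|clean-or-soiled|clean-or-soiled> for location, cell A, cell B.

<A|soiled|clean>

step 1/7 (Right): <B|soiled|clean>
step 2/7 (Right): <B|soiled|clean>
step 3/7 (Right): <B|soiled|clean>
step 4/7 (Suck): <B|soiled|clean>
step 5/7 (Right): <B|soiled|clean>
step 6/7 (Suck): <B|soiled|clean>
step 7/7 (Left): <A|soiled|clean>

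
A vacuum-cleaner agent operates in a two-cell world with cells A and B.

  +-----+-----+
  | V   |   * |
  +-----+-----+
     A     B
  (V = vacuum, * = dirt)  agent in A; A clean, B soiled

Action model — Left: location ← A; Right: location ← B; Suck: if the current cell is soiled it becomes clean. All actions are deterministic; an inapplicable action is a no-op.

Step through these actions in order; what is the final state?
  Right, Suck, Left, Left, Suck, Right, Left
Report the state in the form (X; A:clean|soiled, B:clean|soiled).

t=1 Right ⇒ (B; A:clean, B:soiled)
t=2 Suck ⇒ (B; A:clean, B:clean)
t=3 Left ⇒ (A; A:clean, B:clean)
t=4 Left ⇒ (A; A:clean, B:clean)
t=5 Suck ⇒ (A; A:clean, B:clean)
t=6 Right ⇒ (B; A:clean, B:clean)
t=7 Left ⇒ (A; A:clean, B:clean)

(A; A:clean, B:clean)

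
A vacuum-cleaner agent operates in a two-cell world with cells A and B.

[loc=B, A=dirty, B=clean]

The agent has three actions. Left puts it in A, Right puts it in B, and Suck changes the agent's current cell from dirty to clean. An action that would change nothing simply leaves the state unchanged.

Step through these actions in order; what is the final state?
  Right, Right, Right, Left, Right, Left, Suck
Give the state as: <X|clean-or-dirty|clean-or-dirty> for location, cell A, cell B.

<A|clean|clean>

[1] after Right: <B|dirty|clean>
[2] after Right: <B|dirty|clean>
[3] after Right: <B|dirty|clean>
[4] after Left: <A|dirty|clean>
[5] after Right: <B|dirty|clean>
[6] after Left: <A|dirty|clean>
[7] after Suck: <A|clean|clean>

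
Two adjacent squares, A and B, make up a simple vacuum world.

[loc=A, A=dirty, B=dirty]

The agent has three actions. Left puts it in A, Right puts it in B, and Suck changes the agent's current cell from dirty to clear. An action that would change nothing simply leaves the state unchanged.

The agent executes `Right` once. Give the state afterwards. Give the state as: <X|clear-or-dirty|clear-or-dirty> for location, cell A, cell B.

<B|dirty|dirty>

start: <A|dirty|dirty>
1) do Right; now <B|dirty|dirty>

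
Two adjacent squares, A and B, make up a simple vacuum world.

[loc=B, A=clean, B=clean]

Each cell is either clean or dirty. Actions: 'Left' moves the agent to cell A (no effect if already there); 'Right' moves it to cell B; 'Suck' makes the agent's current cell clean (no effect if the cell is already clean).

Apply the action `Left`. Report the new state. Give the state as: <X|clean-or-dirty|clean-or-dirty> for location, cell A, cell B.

start: <B|clean|clean>
[1] after Left: <A|clean|clean>

<A|clean|clean>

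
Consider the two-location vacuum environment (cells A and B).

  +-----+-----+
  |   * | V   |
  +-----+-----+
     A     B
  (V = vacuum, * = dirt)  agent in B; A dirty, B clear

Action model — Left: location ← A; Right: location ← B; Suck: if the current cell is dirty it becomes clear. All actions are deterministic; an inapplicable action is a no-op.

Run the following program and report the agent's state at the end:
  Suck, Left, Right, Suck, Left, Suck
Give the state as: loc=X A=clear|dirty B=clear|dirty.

loc=A A=clear B=clear

t=1 Suck ⇒ loc=B A=dirty B=clear
t=2 Left ⇒ loc=A A=dirty B=clear
t=3 Right ⇒ loc=B A=dirty B=clear
t=4 Suck ⇒ loc=B A=dirty B=clear
t=5 Left ⇒ loc=A A=dirty B=clear
t=6 Suck ⇒ loc=A A=clear B=clear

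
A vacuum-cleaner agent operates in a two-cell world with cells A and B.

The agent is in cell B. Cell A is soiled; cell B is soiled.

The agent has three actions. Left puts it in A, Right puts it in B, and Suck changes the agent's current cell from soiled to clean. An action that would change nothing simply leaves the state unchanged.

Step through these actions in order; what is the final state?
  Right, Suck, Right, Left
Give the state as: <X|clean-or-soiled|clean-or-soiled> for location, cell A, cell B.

Right (#1): <B|soiled|soiled>
Suck (#2): <B|soiled|clean>
Right (#3): <B|soiled|clean>
Left (#4): <A|soiled|clean>

<A|soiled|clean>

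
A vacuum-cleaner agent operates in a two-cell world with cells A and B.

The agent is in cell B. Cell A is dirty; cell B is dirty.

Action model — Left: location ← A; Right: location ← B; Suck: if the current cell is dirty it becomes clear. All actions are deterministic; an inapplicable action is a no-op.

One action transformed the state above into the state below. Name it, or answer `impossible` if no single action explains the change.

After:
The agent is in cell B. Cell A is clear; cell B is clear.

impossible

try  Left: (A; A:dirty, B:dirty)
try Right: (B; A:dirty, B:dirty)
try  Suck: (B; A:dirty, B:clear)
no single action produces the after-state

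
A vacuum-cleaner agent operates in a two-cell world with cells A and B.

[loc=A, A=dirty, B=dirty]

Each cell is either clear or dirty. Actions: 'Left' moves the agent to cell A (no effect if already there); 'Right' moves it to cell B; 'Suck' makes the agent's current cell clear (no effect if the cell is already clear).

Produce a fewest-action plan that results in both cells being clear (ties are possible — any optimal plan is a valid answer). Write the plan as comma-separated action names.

Suck, Right, Suck

step 1/3 (Suck): (A; A:clear, B:dirty)
step 2/3 (Right): (B; A:clear, B:dirty)
step 3/3 (Suck): (B; A:clear, B:clear)
min 3: Suck A + move + Suck B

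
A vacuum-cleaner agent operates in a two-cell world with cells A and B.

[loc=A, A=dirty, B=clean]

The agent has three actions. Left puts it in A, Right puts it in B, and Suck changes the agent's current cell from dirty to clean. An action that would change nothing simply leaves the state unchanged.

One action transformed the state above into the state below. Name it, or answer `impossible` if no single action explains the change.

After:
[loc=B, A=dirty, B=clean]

Right

try  Left: in A — A dirty, B clean
try Right: in B — A dirty, B clean  ← match
try  Suck: in A — A clean, B clean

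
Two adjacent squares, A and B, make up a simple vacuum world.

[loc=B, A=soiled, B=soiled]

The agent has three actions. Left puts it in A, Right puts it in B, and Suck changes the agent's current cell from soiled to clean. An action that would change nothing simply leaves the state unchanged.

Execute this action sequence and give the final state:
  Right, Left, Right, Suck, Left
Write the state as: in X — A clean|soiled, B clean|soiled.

step 1/5 (Right): in B — A soiled, B soiled
step 2/5 (Left): in A — A soiled, B soiled
step 3/5 (Right): in B — A soiled, B soiled
step 4/5 (Suck): in B — A soiled, B clean
step 5/5 (Left): in A — A soiled, B clean

in A — A soiled, B clean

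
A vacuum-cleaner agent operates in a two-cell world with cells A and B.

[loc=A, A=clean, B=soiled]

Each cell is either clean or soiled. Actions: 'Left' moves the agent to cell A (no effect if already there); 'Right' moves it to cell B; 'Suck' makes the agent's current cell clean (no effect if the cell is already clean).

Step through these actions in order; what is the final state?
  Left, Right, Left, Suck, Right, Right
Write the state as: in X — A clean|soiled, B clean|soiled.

step 1/6 (Left): in A — A clean, B soiled
step 2/6 (Right): in B — A clean, B soiled
step 3/6 (Left): in A — A clean, B soiled
step 4/6 (Suck): in A — A clean, B soiled
step 5/6 (Right): in B — A clean, B soiled
step 6/6 (Right): in B — A clean, B soiled

in B — A clean, B soiled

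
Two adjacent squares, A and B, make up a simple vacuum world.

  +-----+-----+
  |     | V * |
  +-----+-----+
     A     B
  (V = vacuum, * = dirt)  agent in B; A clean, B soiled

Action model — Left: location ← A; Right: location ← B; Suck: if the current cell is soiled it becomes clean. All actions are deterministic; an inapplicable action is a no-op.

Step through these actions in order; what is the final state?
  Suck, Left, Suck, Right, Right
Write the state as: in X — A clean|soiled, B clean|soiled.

in B — A clean, B clean

step 1/5 (Suck): in B — A clean, B clean
step 2/5 (Left): in A — A clean, B clean
step 3/5 (Suck): in A — A clean, B clean
step 4/5 (Right): in B — A clean, B clean
step 5/5 (Right): in B — A clean, B clean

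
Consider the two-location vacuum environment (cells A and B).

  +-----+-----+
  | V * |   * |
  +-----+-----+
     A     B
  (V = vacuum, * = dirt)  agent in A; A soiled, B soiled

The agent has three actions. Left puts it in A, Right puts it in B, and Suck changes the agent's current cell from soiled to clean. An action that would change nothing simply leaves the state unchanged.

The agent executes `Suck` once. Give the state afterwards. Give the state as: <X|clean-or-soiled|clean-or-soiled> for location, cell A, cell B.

<A|clean|soiled>

start: <A|soiled|soiled>
step 1/1 (Suck): <A|clean|soiled>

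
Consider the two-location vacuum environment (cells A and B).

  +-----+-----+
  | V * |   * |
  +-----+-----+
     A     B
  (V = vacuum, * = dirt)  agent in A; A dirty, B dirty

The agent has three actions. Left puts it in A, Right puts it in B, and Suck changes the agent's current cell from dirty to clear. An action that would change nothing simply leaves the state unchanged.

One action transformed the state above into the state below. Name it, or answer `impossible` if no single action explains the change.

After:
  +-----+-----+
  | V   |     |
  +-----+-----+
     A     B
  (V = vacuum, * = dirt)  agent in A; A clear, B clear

impossible

try  Left: loc=A A=dirty B=dirty
try Right: loc=B A=dirty B=dirty
try  Suck: loc=A A=clear B=dirty
no single action produces the after-state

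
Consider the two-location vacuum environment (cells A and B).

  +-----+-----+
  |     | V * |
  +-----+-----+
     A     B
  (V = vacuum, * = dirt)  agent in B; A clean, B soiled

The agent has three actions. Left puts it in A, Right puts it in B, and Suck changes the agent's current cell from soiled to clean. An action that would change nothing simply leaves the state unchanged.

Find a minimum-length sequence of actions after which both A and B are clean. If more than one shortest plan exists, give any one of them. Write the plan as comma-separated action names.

t=1 Suck ⇒ <B|clean|clean>
min 1: B is soiled, one Suck

Suck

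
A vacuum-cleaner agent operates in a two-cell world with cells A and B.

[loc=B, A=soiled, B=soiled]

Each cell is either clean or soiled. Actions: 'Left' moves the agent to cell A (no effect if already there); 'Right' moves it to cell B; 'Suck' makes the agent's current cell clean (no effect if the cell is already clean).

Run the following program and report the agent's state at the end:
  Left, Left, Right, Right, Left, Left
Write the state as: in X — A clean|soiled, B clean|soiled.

[1] after Left: in A — A soiled, B soiled
[2] after Left: in A — A soiled, B soiled
[3] after Right: in B — A soiled, B soiled
[4] after Right: in B — A soiled, B soiled
[5] after Left: in A — A soiled, B soiled
[6] after Left: in A — A soiled, B soiled

in A — A soiled, B soiled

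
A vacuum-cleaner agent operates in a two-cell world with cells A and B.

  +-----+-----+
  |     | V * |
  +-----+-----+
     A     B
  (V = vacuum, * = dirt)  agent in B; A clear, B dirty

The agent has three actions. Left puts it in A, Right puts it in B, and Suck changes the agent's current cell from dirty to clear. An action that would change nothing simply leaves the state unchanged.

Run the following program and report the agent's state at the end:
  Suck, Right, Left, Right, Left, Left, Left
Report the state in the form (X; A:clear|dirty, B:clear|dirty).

1. Suck → (B; A:clear, B:clear)
2. Right → (B; A:clear, B:clear)
3. Left → (A; A:clear, B:clear)
4. Right → (B; A:clear, B:clear)
5. Left → (A; A:clear, B:clear)
6. Left → (A; A:clear, B:clear)
7. Left → (A; A:clear, B:clear)

(A; A:clear, B:clear)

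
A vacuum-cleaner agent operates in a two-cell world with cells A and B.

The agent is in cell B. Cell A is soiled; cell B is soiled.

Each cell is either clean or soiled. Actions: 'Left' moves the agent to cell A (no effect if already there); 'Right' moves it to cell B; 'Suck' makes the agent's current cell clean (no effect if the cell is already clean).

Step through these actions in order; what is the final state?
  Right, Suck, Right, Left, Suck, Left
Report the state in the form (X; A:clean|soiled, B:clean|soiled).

1. Right → (B; A:soiled, B:soiled)
2. Suck → (B; A:soiled, B:clean)
3. Right → (B; A:soiled, B:clean)
4. Left → (A; A:soiled, B:clean)
5. Suck → (A; A:clean, B:clean)
6. Left → (A; A:clean, B:clean)

(A; A:clean, B:clean)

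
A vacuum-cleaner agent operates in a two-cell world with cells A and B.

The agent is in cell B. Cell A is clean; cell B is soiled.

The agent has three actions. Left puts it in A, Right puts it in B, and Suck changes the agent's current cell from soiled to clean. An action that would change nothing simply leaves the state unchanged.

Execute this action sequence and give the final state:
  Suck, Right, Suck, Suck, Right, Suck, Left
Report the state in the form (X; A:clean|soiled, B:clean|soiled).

(A; A:clean, B:clean)

Suck (#1): (B; A:clean, B:clean)
Right (#2): (B; A:clean, B:clean)
Suck (#3): (B; A:clean, B:clean)
Suck (#4): (B; A:clean, B:clean)
Right (#5): (B; A:clean, B:clean)
Suck (#6): (B; A:clean, B:clean)
Left (#7): (A; A:clean, B:clean)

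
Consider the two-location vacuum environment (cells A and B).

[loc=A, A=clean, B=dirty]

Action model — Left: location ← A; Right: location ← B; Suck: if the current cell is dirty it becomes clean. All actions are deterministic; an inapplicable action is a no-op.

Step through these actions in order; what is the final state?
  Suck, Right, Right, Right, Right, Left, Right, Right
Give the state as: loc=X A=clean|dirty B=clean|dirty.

t=1 Suck ⇒ loc=A A=clean B=dirty
t=2 Right ⇒ loc=B A=clean B=dirty
t=3 Right ⇒ loc=B A=clean B=dirty
t=4 Right ⇒ loc=B A=clean B=dirty
t=5 Right ⇒ loc=B A=clean B=dirty
t=6 Left ⇒ loc=A A=clean B=dirty
t=7 Right ⇒ loc=B A=clean B=dirty
t=8 Right ⇒ loc=B A=clean B=dirty

loc=B A=clean B=dirty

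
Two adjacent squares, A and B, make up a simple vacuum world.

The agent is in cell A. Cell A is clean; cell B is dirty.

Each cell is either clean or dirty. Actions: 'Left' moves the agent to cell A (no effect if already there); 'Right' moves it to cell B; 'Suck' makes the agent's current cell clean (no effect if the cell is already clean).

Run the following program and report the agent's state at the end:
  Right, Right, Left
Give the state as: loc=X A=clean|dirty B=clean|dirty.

Right (#1): loc=B A=clean B=dirty
Right (#2): loc=B A=clean B=dirty
Left (#3): loc=A A=clean B=dirty

loc=A A=clean B=dirty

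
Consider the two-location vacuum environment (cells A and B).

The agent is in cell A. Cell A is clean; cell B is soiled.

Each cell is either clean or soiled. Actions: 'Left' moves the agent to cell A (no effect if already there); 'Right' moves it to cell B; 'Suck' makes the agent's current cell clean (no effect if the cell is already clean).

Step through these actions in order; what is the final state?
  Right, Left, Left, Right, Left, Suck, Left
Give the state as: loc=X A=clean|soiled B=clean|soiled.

loc=A A=clean B=soiled

1) do Right; now loc=B A=clean B=soiled
2) do Left; now loc=A A=clean B=soiled
3) do Left; now loc=A A=clean B=soiled
4) do Right; now loc=B A=clean B=soiled
5) do Left; now loc=A A=clean B=soiled
6) do Suck; now loc=A A=clean B=soiled
7) do Left; now loc=A A=clean B=soiled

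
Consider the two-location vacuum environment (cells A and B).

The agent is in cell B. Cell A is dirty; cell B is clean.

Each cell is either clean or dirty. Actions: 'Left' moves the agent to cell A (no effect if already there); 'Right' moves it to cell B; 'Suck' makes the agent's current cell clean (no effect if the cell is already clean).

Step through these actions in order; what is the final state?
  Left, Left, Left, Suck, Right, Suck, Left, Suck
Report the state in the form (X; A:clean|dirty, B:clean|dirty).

1. Left → (A; A:dirty, B:clean)
2. Left → (A; A:dirty, B:clean)
3. Left → (A; A:dirty, B:clean)
4. Suck → (A; A:clean, B:clean)
5. Right → (B; A:clean, B:clean)
6. Suck → (B; A:clean, B:clean)
7. Left → (A; A:clean, B:clean)
8. Suck → (A; A:clean, B:clean)

(A; A:clean, B:clean)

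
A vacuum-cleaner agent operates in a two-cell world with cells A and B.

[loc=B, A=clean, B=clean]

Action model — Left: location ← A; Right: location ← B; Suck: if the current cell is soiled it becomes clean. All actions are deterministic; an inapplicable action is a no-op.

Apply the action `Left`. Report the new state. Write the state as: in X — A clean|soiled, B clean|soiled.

start: in B — A clean, B clean
t=1 Left ⇒ in A — A clean, B clean

in A — A clean, B clean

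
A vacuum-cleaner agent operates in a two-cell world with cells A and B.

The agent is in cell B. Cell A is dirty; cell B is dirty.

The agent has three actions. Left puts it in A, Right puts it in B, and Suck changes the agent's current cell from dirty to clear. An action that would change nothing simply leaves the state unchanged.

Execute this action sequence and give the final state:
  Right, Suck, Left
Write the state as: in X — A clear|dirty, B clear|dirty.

in A — A dirty, B clear

step 1/3 (Right): in B — A dirty, B dirty
step 2/3 (Suck): in B — A dirty, B clear
step 3/3 (Left): in A — A dirty, B clear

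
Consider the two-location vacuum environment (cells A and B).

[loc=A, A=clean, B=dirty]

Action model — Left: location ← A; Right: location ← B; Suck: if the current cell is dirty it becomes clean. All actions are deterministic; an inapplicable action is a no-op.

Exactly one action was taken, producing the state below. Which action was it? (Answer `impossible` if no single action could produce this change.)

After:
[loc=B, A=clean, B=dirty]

Right

try  Left: (A; A:clean, B:dirty)
try Right: (B; A:clean, B:dirty)  ← match
try  Suck: (A; A:clean, B:dirty)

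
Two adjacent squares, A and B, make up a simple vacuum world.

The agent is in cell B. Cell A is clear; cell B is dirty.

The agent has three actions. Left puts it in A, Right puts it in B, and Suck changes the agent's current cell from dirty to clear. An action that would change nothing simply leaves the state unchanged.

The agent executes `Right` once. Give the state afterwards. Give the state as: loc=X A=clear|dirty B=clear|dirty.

start: loc=B A=clear B=dirty
[1] after Right: loc=B A=clear B=dirty

loc=B A=clear B=dirty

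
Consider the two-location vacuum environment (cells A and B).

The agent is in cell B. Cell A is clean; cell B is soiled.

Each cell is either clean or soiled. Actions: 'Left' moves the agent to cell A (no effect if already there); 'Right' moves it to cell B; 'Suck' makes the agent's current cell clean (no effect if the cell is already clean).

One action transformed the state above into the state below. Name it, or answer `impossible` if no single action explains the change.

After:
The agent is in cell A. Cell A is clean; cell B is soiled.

Left

try  Left: in A — A clean, B soiled  ← match
try Right: in B — A clean, B soiled
try  Suck: in B — A clean, B clean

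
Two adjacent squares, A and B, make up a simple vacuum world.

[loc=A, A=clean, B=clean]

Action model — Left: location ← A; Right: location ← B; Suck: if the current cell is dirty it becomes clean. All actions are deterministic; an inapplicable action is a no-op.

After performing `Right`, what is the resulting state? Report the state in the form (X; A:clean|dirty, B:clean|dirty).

start: (A; A:clean, B:clean)
step 1/1 (Right): (B; A:clean, B:clean)

(B; A:clean, B:clean)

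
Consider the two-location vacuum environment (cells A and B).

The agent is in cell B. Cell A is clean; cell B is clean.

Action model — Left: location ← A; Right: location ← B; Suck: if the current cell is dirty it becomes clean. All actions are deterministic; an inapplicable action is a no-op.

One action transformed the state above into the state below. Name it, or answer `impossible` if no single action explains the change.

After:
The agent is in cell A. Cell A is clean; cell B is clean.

Left

try  Left: in A — A clean, B clean  ← match
try Right: in B — A clean, B clean
try  Suck: in B — A clean, B clean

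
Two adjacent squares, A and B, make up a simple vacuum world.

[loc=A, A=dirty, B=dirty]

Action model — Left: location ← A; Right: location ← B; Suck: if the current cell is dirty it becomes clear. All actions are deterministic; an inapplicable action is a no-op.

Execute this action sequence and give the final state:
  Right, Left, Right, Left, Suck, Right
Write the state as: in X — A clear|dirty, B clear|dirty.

[1] after Right: in B — A dirty, B dirty
[2] after Left: in A — A dirty, B dirty
[3] after Right: in B — A dirty, B dirty
[4] after Left: in A — A dirty, B dirty
[5] after Suck: in A — A clear, B dirty
[6] after Right: in B — A clear, B dirty

in B — A clear, B dirty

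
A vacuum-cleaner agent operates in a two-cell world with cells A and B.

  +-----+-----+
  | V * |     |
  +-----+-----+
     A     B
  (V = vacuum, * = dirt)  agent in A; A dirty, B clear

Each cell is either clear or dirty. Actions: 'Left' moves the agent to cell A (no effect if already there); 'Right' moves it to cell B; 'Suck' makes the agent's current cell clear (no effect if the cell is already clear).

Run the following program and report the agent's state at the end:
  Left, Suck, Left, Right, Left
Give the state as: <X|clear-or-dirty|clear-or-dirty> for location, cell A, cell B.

1. Left → <A|dirty|clear>
2. Suck → <A|clear|clear>
3. Left → <A|clear|clear>
4. Right → <B|clear|clear>
5. Left → <A|clear|clear>

<A|clear|clear>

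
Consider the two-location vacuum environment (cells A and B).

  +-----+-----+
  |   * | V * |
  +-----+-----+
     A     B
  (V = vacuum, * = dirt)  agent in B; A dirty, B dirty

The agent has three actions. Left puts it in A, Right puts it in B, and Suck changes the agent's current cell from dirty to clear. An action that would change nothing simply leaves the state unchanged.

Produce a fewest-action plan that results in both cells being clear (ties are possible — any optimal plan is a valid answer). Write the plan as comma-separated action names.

Suck (#1): in B — A dirty, B clear
Left (#2): in A — A dirty, B clear
Suck (#3): in A — A clear, B clear
min 3: Suck B + move + Suck A

Suck, Left, Suck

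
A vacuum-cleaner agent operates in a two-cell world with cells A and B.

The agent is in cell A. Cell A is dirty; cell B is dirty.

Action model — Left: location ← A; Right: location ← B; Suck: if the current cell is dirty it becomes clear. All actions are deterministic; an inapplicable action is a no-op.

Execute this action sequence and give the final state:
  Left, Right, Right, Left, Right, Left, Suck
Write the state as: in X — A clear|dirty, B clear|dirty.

in A — A clear, B dirty

t=1 Left ⇒ in A — A dirty, B dirty
t=2 Right ⇒ in B — A dirty, B dirty
t=3 Right ⇒ in B — A dirty, B dirty
t=4 Left ⇒ in A — A dirty, B dirty
t=5 Right ⇒ in B — A dirty, B dirty
t=6 Left ⇒ in A — A dirty, B dirty
t=7 Suck ⇒ in A — A clear, B dirty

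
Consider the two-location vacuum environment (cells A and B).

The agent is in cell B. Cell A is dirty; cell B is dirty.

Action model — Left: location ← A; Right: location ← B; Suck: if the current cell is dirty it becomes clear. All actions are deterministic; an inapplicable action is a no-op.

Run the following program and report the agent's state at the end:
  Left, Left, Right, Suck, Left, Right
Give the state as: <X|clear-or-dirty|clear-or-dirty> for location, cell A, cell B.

<B|dirty|clear>

1) do Left; now <A|dirty|dirty>
2) do Left; now <A|dirty|dirty>
3) do Right; now <B|dirty|dirty>
4) do Suck; now <B|dirty|clear>
5) do Left; now <A|dirty|clear>
6) do Right; now <B|dirty|clear>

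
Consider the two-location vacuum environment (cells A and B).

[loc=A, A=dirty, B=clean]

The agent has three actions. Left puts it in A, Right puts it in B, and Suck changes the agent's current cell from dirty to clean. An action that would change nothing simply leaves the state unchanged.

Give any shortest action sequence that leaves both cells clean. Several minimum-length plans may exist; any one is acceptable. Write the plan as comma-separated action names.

Suck

1. Suck → in A — A clean, B clean
min 1: A is dirty, one Suck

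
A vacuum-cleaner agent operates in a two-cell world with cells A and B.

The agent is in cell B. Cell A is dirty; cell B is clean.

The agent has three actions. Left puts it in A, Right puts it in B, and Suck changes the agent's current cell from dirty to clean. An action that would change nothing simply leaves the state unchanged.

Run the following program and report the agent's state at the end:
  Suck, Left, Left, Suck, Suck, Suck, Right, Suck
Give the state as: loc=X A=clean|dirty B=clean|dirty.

loc=B A=clean B=clean

t=1 Suck ⇒ loc=B A=dirty B=clean
t=2 Left ⇒ loc=A A=dirty B=clean
t=3 Left ⇒ loc=A A=dirty B=clean
t=4 Suck ⇒ loc=A A=clean B=clean
t=5 Suck ⇒ loc=A A=clean B=clean
t=6 Suck ⇒ loc=A A=clean B=clean
t=7 Right ⇒ loc=B A=clean B=clean
t=8 Suck ⇒ loc=B A=clean B=clean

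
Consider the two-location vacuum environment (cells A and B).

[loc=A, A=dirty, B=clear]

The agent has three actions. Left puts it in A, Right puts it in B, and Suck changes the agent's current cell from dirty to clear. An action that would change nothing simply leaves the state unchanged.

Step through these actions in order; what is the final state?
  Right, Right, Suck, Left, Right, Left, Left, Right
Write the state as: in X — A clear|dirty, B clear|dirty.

1) do Right; now in B — A dirty, B clear
2) do Right; now in B — A dirty, B clear
3) do Suck; now in B — A dirty, B clear
4) do Left; now in A — A dirty, B clear
5) do Right; now in B — A dirty, B clear
6) do Left; now in A — A dirty, B clear
7) do Left; now in A — A dirty, B clear
8) do Right; now in B — A dirty, B clear

in B — A dirty, B clear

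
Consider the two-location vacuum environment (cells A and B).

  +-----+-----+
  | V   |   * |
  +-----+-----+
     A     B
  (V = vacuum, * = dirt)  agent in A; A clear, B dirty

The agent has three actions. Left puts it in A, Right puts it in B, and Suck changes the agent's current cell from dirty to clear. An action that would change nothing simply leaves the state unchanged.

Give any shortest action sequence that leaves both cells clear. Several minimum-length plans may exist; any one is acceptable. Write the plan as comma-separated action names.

1. Right → loc=B A=clear B=dirty
2. Suck → loc=B A=clear B=clear
min 2: go B then Suck

Right, Suck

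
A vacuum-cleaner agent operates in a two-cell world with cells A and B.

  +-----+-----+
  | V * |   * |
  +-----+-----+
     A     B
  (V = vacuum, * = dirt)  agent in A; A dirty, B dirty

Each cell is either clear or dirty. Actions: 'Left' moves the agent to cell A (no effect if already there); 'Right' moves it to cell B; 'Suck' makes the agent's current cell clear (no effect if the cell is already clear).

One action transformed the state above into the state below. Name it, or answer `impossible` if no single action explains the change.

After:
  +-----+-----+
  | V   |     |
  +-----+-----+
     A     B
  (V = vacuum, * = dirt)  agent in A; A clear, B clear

impossible

try  Left: <A|dirty|dirty>
try Right: <B|dirty|dirty>
try  Suck: <A|clear|dirty>
no single action produces the after-state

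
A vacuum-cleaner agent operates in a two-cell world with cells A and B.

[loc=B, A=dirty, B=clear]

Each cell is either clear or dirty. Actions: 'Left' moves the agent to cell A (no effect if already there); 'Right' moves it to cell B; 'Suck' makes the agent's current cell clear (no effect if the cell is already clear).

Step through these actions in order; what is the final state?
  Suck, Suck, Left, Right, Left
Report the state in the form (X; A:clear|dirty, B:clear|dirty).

Suck (#1): (B; A:dirty, B:clear)
Suck (#2): (B; A:dirty, B:clear)
Left (#3): (A; A:dirty, B:clear)
Right (#4): (B; A:dirty, B:clear)
Left (#5): (A; A:dirty, B:clear)

(A; A:dirty, B:clear)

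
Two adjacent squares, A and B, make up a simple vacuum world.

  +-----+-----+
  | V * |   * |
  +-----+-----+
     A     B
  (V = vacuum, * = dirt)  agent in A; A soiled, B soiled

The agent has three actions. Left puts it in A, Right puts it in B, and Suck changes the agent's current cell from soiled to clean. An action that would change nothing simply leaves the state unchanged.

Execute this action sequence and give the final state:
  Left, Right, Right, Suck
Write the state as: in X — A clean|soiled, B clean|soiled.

[1] after Left: in A — A soiled, B soiled
[2] after Right: in B — A soiled, B soiled
[3] after Right: in B — A soiled, B soiled
[4] after Suck: in B — A soiled, B clean

in B — A soiled, B clean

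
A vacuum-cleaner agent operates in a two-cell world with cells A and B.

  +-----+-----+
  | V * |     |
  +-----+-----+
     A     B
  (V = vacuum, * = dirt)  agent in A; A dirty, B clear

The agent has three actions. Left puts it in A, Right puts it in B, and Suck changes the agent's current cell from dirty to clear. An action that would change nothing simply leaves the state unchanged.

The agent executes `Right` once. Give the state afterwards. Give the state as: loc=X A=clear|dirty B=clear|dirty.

loc=B A=dirty B=clear

start: loc=A A=dirty B=clear
t=1 Right ⇒ loc=B A=dirty B=clear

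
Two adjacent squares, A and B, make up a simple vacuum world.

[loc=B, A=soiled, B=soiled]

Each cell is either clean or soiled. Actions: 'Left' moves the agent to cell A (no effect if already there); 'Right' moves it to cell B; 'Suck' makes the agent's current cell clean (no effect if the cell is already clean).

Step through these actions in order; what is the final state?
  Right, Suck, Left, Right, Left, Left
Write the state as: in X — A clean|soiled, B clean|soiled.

[1] after Right: in B — A soiled, B soiled
[2] after Suck: in B — A soiled, B clean
[3] after Left: in A — A soiled, B clean
[4] after Right: in B — A soiled, B clean
[5] after Left: in A — A soiled, B clean
[6] after Left: in A — A soiled, B clean

in A — A soiled, B clean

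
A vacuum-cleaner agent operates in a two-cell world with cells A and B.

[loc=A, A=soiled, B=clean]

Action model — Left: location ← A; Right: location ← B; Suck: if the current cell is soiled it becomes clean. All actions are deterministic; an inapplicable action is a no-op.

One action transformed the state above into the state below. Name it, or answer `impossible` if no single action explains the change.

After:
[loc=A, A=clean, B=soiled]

try  Left: (A; A:soiled, B:clean)
try Right: (B; A:soiled, B:clean)
try  Suck: (A; A:clean, B:clean)
no single action produces the after-state

impossible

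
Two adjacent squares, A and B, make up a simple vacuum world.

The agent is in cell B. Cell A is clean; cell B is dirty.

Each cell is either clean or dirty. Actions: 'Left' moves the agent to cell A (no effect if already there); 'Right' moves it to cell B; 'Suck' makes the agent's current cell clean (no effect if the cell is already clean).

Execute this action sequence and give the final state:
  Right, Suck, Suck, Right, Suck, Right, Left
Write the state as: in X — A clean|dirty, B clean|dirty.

in A — A clean, B clean

1. Right → in B — A clean, B dirty
2. Suck → in B — A clean, B clean
3. Suck → in B — A clean, B clean
4. Right → in B — A clean, B clean
5. Suck → in B — A clean, B clean
6. Right → in B — A clean, B clean
7. Left → in A — A clean, B clean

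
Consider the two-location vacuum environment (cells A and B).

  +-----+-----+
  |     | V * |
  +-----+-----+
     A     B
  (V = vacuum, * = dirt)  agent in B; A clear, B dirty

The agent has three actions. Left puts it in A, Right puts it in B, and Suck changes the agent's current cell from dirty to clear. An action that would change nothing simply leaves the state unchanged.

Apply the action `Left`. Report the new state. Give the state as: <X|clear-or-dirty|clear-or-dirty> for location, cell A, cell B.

<A|clear|dirty>

start: <B|clear|dirty>
Left (#1): <A|clear|dirty>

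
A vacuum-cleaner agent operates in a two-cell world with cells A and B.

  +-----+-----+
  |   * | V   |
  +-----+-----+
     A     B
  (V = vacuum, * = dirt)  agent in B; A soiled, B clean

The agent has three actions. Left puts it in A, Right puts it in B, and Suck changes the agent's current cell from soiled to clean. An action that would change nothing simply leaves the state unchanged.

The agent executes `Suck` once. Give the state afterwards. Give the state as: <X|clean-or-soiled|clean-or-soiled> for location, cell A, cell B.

start: <B|soiled|clean>
1. Suck → <B|soiled|clean>

<B|soiled|clean>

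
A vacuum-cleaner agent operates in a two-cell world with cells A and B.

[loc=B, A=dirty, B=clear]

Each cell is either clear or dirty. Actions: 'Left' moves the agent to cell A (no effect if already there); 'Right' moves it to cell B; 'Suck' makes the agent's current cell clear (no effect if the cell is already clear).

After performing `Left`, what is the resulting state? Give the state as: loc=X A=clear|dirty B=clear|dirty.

start: loc=B A=dirty B=clear
step 1/1 (Left): loc=A A=dirty B=clear

loc=A A=dirty B=clear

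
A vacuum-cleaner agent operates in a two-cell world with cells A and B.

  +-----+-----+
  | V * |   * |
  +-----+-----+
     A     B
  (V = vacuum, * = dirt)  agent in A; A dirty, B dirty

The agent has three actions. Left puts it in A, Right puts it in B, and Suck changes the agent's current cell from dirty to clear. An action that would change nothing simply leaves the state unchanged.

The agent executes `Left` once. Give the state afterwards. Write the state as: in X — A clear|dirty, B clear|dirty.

in A — A dirty, B dirty

start: in A — A dirty, B dirty
step 1/1 (Left): in A — A dirty, B dirty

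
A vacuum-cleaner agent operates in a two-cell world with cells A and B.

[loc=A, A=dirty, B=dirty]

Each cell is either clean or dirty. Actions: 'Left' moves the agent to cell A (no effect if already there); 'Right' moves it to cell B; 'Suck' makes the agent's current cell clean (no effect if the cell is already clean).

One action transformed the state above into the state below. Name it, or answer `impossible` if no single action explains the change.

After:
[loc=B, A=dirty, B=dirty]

Right

try  Left: loc=A A=dirty B=dirty
try Right: loc=B A=dirty B=dirty  ← match
try  Suck: loc=A A=clean B=dirty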